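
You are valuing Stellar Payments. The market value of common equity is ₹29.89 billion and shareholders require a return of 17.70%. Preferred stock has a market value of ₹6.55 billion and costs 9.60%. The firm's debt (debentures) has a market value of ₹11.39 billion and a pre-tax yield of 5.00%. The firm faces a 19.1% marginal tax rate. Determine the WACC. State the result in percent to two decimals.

Total capital V = 29.89 + 6.55 + 11.39 = 47.83.
Equity: weight = 29.89/47.83 = 0.6249; cost = 17.7%.
Preferred: weight = 6.55/47.83 = 0.1369; cost = 9.6%.
Debentures: weight = 11.39/47.83 = 0.2381; after-tax cost = 5% × (1 − 19.1%) = 4.0450%.
WACC = 0.6249 × 17.7000% + 0.1369 × 9.6000% + 0.2381 × 4.0450% = 13.3390%.

13.34%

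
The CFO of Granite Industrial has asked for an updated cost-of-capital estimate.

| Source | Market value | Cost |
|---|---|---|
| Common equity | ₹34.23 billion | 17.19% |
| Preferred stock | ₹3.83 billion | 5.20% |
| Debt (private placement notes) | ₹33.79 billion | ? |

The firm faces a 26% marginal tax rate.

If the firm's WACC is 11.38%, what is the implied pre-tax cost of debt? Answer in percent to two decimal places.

8.37%

Total capital V = 34.23 + 3.83 + 33.79 = 71.85.
Equity weight = 34.23/71.85 = 0.4764.
Preferred weight = 3.83/71.85 = 0.0533.
Private placement notes weight = 33.79/71.85 = 0.4703.
Equity contribution = 0.4764 × 17.19% = 8.1895%.
Preferred contribution = 0.0533 × 5.2% = 0.2772%.
Remaining for debt = 11.38% − 8.4667% = 2.9133%.
Rd × (1 − 26%) × 0.4703 = 2.9133%  ⇒  Rd = 8.3714%.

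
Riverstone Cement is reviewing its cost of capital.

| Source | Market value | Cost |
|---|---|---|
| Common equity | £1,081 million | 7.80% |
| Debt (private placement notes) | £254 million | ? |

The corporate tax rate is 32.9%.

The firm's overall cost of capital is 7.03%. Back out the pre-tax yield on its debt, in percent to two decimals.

5.59%

Total capital V = 1081 + 254 = 1335.
Equity weight = 1081/1335 = 0.8097.
Private placement notes weight = 254/1335 = 0.1903.
Equity contribution = 0.8097 × 7.8% = 6.3160%.
Remaining for debt = 7.03% − 6.3160% = 0.7140%.
Rd × (1 − 32.9%) × 0.1903 = 0.7140%  ⇒  Rd = 5.5931%.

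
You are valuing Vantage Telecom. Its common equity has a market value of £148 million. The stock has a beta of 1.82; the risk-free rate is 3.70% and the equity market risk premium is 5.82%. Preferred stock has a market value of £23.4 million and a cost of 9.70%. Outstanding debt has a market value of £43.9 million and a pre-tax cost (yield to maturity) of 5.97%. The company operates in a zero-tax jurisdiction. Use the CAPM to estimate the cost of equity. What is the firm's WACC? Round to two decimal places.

Cost of equity via CAPM: Re = 3.7% + 1.82 × 5.82% = 14.2924%.
Total capital V = 148 + 23.4 + 43.9 = 215.3.
Equity: weight = 148/215.3 = 0.6874; cost = 14.2924%.
Preferred: weight = 23.4/215.3 = 0.1087; cost = 9.7%.
Debt: weight = 43.9/215.3 = 0.2039; after-tax cost = 5.97% × (1 − 0%) = 5.9700%.
WACC = 0.6874 × 14.2924% + 0.1087 × 9.7000% + 0.2039 × 5.9700% = 12.0963%.

12.10%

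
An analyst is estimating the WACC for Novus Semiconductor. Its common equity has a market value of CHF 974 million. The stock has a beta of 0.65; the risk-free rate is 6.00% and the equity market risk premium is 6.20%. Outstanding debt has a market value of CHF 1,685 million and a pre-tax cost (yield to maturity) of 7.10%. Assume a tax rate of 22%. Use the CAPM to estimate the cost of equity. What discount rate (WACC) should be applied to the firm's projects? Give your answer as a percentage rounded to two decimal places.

Cost of equity via CAPM: Re = 6.0% + 0.65 × 6.2% = 10.0300%.
Total capital V = 974 + 1685 = 2659.
Equity: weight = 974/2659 = 0.3663; cost = 10.03%.
Debt: weight = 1685/2659 = 0.6337; after-tax cost = 7.1% × (1 − 22%) = 5.5380%.
WACC = 0.3663 × 10.0300% + 0.6337 × 5.5380% = 7.1834%.

7.18%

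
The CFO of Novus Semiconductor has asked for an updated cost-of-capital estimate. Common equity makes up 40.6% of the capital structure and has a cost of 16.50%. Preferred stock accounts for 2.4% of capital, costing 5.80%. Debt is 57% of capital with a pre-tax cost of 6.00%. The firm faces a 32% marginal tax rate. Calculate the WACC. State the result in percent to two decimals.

After-tax cost of debt = 6% × (1 − 32%) = 4.0800%.
WACC = 0.406 × 16.5000% + 0.024 × 5.8000% + 0.570 × 4.0800% = 9.1638%.

9.16%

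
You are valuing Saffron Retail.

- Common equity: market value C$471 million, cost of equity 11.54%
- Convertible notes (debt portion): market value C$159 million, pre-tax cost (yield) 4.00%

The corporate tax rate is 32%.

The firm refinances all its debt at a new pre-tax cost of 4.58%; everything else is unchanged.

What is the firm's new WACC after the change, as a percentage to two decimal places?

After the change:
Total capital V = 471 + 159 = 630.
Equity: weight = 471/630 = 0.7476; cost = 11.54%.
Convertible notes (debt portion): weight = 159/630 = 0.2524; after-tax cost = 4.58% × (1 − 32%) = 3.1144%.
WACC = 0.7476 × 11.5400% + 0.2524 × 3.1144% = 9.4135%.

9.41%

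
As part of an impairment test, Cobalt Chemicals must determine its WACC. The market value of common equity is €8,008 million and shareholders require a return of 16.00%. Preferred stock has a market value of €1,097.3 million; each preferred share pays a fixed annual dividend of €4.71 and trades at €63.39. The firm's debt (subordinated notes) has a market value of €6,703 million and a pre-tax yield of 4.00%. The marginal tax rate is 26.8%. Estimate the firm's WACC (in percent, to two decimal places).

9.86%

Cost of preferred: Rp = 4.71 / 63.39 = 7.4302%.
Total capital V = 8008 + 1097.3 + 6703 = 15808.3.
Equity: weight = 8008/15808.3 = 0.5066; cost = 16%.
Preferred: weight = 1097.3/15808.3 = 0.0694; cost = 7.4302%.
Subordinated notes: weight = 6703/15808.3 = 0.4240; after-tax cost = 4% × (1 − 26.8%) = 2.9280%.
WACC = 0.5066 × 16.0000% + 0.0694 × 7.4302% + 0.4240 × 2.9280% = 9.8624%.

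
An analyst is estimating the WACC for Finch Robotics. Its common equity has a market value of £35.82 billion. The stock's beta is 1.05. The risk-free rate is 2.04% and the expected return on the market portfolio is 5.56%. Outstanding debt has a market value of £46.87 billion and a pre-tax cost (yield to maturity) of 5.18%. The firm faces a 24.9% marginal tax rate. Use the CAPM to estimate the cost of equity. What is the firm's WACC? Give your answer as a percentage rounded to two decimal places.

4.69%

Market risk premium = 5.56% − 2.04% = 3.52%.
Cost of equity via CAPM: Re = 2.04% + 1.05 × 3.52% = 5.7360%.
Total capital V = 35.82 + 46.87 = 82.69.
Equity: weight = 35.82/82.69 = 0.4332; cost = 5.736%.
Debt: weight = 46.87/82.69 = 0.5668; after-tax cost = 5.18% × (1 − 24.9%) = 3.8902%.
WACC = 0.4332 × 5.7360% + 0.5668 × 3.8902% = 4.6898%.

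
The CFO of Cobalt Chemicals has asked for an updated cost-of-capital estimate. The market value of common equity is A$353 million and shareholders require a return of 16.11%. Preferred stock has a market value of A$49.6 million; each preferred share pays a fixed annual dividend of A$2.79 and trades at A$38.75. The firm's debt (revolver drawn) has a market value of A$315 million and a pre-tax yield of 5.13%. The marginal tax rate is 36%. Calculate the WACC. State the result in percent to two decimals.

Cost of preferred: Rp = 2.79 / 38.75 = 7.2000%.
Total capital V = 353 + 49.6 + 315 = 717.6.
Equity: weight = 353/717.6 = 0.4919; cost = 16.11%.
Preferred: weight = 49.6/717.6 = 0.0691; cost = 7.2%.
Revolver drawn: weight = 315/717.6 = 0.4390; after-tax cost = 5.13% × (1 − 36%) = 3.2832%.
WACC = 0.4919 × 16.1100% + 0.0691 × 7.2000% + 0.4390 × 3.2832% = 9.8637%.

9.86%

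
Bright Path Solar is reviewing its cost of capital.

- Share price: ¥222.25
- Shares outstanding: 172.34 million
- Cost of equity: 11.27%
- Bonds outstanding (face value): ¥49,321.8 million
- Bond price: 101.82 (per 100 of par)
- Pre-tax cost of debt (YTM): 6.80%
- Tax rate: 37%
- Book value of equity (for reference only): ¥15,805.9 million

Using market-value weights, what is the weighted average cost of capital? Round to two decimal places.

Market value of equity E = 222.25 × 172.34m = 38302.565m. Market value of debt D = 49321.8m × 101.82/100 = 50219.45676m.
Total capital V = 38302.565 + 50219.45676 = 88522.02176.
Equity: weight = 38302.565/88522.02176 = 0.4327; cost = 11.27%.
Bonds outstanding: weight = 50219.45676/88522.02176 = 0.5673; after-tax cost = 6.8% × (1 − 37%) = 4.2840%.
WACC = 0.4327 × 11.2700% + 0.5673 × 4.2840% = 7.3068%.

7.31%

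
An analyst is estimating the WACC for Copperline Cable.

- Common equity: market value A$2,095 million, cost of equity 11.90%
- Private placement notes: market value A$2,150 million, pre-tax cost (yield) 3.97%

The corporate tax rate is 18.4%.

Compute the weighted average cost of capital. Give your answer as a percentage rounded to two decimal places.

7.51%

Total capital V = 2095 + 2150 = 4245.
Equity: weight = 2095/4245 = 0.4935; cost = 11.9%.
Private placement notes: weight = 2150/4245 = 0.5065; after-tax cost = 3.97% × (1 − 18.4%) = 3.2395%.
WACC = 0.4935 × 11.9000% + 0.5065 × 3.2395% = 7.5137%.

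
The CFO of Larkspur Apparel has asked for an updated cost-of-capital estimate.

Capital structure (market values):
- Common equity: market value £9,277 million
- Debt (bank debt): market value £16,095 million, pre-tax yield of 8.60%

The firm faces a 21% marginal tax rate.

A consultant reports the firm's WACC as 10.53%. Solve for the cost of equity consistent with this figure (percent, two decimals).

Total capital V = 9277 + 16095 = 25372.
Equity weight = 9277/25372 = 0.3656.
Bank debt weight = 16095/25372 = 0.6344.
Debt contribution = 0.6344 × 8.6% × (1 − 21%) = 4.3098%.
Required equity contribution = 10.53% − 4.3098% = 6.2202%.
Re = 6.2202% / 0.3656 = 17.0117%.

17.01%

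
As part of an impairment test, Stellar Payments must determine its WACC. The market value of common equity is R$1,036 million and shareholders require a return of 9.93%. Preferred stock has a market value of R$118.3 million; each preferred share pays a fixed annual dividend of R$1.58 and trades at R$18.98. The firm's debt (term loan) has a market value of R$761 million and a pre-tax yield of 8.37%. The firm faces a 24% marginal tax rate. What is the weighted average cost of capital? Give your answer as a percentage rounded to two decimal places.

Cost of preferred: Rp = 1.58 / 18.98 = 8.3246%.
Total capital V = 1036 + 118.3 + 761 = 1915.3.
Equity: weight = 1036/1915.3 = 0.5409; cost = 9.93%.
Preferred: weight = 118.3/1915.3 = 0.0618; cost = 8.3246%.
Term loan: weight = 761/1915.3 = 0.3973; after-tax cost = 8.37% × (1 − 24%) = 6.3612%.
WACC = 0.5409 × 9.9300% + 0.0618 × 8.3246% + 0.3973 × 6.3612% = 8.4129%.

8.41%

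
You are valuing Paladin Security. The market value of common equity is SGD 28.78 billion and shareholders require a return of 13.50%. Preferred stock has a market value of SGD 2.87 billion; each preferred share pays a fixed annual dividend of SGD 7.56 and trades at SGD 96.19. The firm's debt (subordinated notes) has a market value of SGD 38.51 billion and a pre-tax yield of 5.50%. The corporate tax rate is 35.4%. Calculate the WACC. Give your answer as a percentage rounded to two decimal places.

Cost of preferred: Rp = 7.56 / 96.19 = 7.8594%.
Total capital V = 28.78 + 2.87 + 38.51 = 70.16.
Equity: weight = 28.78/70.16 = 0.4102; cost = 13.5%.
Preferred: weight = 2.87/70.16 = 0.0409; cost = 7.8594%.
Subordinated notes: weight = 38.51/70.16 = 0.5489; after-tax cost = 5.5% × (1 − 35.4%) = 3.5530%.
WACC = 0.4102 × 13.5000% + 0.0409 × 7.8594% + 0.5489 × 3.5530% = 7.8095%.

7.81%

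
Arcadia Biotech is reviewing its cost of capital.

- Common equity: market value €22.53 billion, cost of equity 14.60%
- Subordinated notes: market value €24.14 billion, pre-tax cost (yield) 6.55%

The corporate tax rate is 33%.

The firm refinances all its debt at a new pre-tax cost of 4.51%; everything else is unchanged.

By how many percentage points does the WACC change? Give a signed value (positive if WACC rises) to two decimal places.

Current WACC:
Total capital V = 22.53 + 24.14 = 46.67.
Equity: weight = 22.53/46.67 = 0.4828; cost = 14.6%.
Subordinated notes: weight = 24.14/46.67 = 0.5172; after-tax cost = 6.55% × (1 − 33%) = 4.3885%.
WACC = 0.4828 × 14.6000% + 0.5172 × 4.3885% = 9.3181%.
After the change:
Total capital V = 22.53 + 24.14 = 46.67.
Equity: weight = 22.53/46.67 = 0.4828; cost = 14.6%.
Subordinated notes: weight = 24.14/46.67 = 0.5172; after-tax cost = 4.51% × (1 − 33%) = 3.0217%.
WACC = 0.4828 × 14.6000% + 0.5172 × 3.0217% = 8.6111%.
Change in WACC = 8.6111% − 9.3181% = -0.7070 pp.

-0.71 pp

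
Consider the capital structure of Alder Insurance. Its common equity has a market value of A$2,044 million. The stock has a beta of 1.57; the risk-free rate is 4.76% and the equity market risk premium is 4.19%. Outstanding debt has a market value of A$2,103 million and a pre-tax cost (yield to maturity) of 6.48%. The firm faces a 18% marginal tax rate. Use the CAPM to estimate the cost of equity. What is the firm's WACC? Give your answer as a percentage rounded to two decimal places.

Cost of equity via CAPM: Re = 4.76% + 1.57 × 4.19% = 11.3383%.
Total capital V = 2044 + 2103 = 4147.
Equity: weight = 2044/4147 = 0.4929; cost = 11.3383%.
Debt: weight = 2103/4147 = 0.5071; after-tax cost = 6.48% × (1 − 18%) = 5.3136%.
WACC = 0.4929 × 11.3383% + 0.5071 × 5.3136% = 8.2831%.

8.28%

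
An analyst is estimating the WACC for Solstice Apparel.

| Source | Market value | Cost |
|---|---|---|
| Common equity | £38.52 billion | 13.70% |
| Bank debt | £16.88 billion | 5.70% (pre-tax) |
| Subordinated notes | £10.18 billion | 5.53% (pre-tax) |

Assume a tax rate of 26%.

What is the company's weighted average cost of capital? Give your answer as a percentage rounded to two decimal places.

Total capital V = 38.52 + 16.88 + 10.18 = 65.58.
Equity: weight = 38.52/65.58 = 0.5874; cost = 13.7%.
Bank debt: weight = 16.88/65.58 = 0.2574; after-tax cost = 5.7% × (1 − 26%) = 4.2180%.
Subordinated notes: weight = 10.18/65.58 = 0.1552; after-tax cost = 5.53% × (1 − 26%) = 4.0922%.
WACC = 0.5874 × 13.7000% + 0.2574 × 4.2180% + 0.1552 × 4.0922% = 9.7680%.

9.77%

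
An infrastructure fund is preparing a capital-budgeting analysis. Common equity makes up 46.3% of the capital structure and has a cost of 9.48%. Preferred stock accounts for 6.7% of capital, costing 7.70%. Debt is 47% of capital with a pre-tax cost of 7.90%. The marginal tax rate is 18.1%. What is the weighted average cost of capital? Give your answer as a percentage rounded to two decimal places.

7.95%

After-tax cost of debt = 7.9% × (1 − 18.1%) = 6.4701%.
WACC = 0.463 × 9.4800% + 0.067 × 7.7000% + 0.470 × 6.4701% = 7.9461%.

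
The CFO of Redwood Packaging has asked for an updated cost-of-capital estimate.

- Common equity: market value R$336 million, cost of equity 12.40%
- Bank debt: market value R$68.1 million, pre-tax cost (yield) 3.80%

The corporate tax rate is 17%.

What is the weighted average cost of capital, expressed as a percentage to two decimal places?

10.84%

Total capital V = 336 + 68.1 = 404.1.
Equity: weight = 336/404.1 = 0.8315; cost = 12.4%.
Bank debt: weight = 68.1/404.1 = 0.1685; after-tax cost = 3.8% × (1 − 17%) = 3.1540%.
WACC = 0.8315 × 12.4000% + 0.1685 × 3.1540% = 10.8418%.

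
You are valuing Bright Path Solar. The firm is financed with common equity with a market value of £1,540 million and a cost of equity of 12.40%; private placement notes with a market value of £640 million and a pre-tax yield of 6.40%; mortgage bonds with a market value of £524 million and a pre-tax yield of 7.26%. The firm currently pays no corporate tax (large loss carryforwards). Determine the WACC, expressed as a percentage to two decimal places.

Total capital V = 1540 + 640 + 524 = 2704.
Equity: weight = 1540/2704 = 0.5695; cost = 12.4%.
Private placement notes: weight = 640/2704 = 0.2367; after-tax cost = 6.4% × (1 − 0%) = 6.4000%.
Mortgage bonds: weight = 524/2704 = 0.1938; after-tax cost = 7.26% × (1 − 0%) = 7.2600%.
WACC = 0.5695 × 12.4000% + 0.2367 × 6.4000% + 0.1938 × 7.2600% = 9.9838%.

9.98%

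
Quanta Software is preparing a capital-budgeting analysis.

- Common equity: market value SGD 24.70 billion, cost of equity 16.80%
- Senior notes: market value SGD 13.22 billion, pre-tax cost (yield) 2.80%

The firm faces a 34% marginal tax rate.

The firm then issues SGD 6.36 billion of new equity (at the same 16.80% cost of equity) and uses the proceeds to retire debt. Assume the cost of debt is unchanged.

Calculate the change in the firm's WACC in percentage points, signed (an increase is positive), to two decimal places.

Current WACC:
Total capital V = 24.7 + 13.22 = 37.92.
Equity: weight = 24.7/37.92 = 0.6514; cost = 16.8%.
Senior notes: weight = 13.22/37.92 = 0.3486; after-tax cost = 2.8% × (1 − 34%) = 1.8480%.
WACC = 0.6514 × 16.8000% + 0.3486 × 1.8480% = 11.5873%.
After the change:
Total capital V = 31.06 + 6.86 = 37.92.
Equity: weight = 31.06/37.92 = 0.8191; cost = 16.8%.
Senior notes: weight = 6.86/37.92 = 0.1809; after-tax cost = 2.8% × (1 − 34%) = 1.8480%.
WACC = 0.8191 × 16.8000% + 0.1809 × 1.8480% = 14.0951%.
Change in WACC = 14.0951% − 11.5873% = 2.5078 pp.

+2.51 pp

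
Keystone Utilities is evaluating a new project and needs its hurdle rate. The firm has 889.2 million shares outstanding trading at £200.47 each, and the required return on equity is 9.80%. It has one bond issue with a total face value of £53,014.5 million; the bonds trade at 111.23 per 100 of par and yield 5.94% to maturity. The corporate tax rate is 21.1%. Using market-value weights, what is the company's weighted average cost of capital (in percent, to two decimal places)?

Market value of equity E = 200.47 × 889.2m = 178257.924m. Market value of debt D = 53014.5m × 111.23/100 = 58968.02835m.
Total capital V = 178257.924 + 58968.02835 = 237225.95235.
Equity: weight = 178257.924/237225.95235 = 0.7514; cost = 9.8%.
Bonds outstanding: weight = 58968.02835/237225.95235 = 0.2486; after-tax cost = 5.94% × (1 − 21.1%) = 4.6867%.
WACC = 0.7514 × 9.8000% + 0.2486 × 4.6867% = 8.5290%.

8.53%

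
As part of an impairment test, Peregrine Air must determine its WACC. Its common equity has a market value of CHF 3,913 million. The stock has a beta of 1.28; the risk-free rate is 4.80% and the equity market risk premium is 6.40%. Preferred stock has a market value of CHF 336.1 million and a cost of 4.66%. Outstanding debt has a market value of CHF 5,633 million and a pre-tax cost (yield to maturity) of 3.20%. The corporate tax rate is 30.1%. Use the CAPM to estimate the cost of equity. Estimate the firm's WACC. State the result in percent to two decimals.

6.58%

Cost of equity via CAPM: Re = 4.8% + 1.28 × 6.4% = 12.9920%.
Total capital V = 3913 + 336.1 + 5633 = 9882.1.
Equity: weight = 3913/9882.1 = 0.3960; cost = 12.992%.
Preferred: weight = 336.1/9882.1 = 0.0340; cost = 4.66%.
Debt: weight = 5633/9882.1 = 0.5700; after-tax cost = 3.2% × (1 − 30.1%) = 2.2368%.
WACC = 0.3960 × 12.9920% + 0.0340 × 4.6600% + 0.5700 × 2.2368% = 6.5779%.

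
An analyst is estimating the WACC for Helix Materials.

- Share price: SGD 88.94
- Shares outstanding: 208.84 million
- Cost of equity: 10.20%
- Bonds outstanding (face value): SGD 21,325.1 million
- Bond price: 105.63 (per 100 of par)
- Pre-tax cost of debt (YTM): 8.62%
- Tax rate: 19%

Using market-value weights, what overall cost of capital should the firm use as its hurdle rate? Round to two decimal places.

8.44%

Market value of equity E = 88.94 × 208.84m = 18574.2296m. Market value of debt D = 21325.1m × 105.63/100 = 22525.70313m.
Total capital V = 18574.2296 + 22525.70313 = 41099.93273.
Equity: weight = 18574.2296/41099.93273 = 0.4519; cost = 10.2%.
Bonds outstanding: weight = 22525.70313/41099.93273 = 0.5481; after-tax cost = 8.62% × (1 − 19%) = 6.9822%.
WACC = 0.4519 × 10.2000% + 0.5481 × 6.9822% = 8.4364%.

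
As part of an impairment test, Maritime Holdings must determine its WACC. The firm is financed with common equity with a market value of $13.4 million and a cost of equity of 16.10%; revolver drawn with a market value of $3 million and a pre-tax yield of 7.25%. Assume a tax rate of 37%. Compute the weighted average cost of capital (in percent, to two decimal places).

13.99%

Total capital V = 13.4 + 3 = 16.4.
Equity: weight = 13.4/16.4 = 0.8171; cost = 16.1%.
Revolver drawn: weight = 3/16.4 = 0.1829; after-tax cost = 7.25% × (1 − 37%) = 4.5675%.
WACC = 0.8171 × 16.1000% + 0.1829 × 4.5675% = 13.9904%.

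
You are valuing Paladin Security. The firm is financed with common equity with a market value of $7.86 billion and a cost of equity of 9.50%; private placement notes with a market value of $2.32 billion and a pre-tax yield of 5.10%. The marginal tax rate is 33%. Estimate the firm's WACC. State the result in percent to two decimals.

8.11%

Total capital V = 7.86 + 2.32 = 10.18.
Equity: weight = 7.86/10.18 = 0.7721; cost = 9.5%.
Private placement notes: weight = 2.32/10.18 = 0.2279; after-tax cost = 5.1% × (1 − 33%) = 3.4170%.
WACC = 0.7721 × 9.5000% + 0.2279 × 3.4170% = 8.1137%.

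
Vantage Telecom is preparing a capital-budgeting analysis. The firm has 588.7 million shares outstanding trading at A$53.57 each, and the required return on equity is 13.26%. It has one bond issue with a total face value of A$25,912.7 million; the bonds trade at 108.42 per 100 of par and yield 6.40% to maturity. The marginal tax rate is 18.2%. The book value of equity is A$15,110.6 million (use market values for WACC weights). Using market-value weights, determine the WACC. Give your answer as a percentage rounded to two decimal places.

9.48%

Market value of equity E = 53.57 × 588.7m = 31536.659m. Market value of debt D = 25912.7m × 108.42/100 = 28094.54934m.
Total capital V = 31536.659 + 28094.54934 = 59631.20834.
Equity: weight = 31536.659/59631.20834 = 0.5289; cost = 13.26%.
Bonds outstanding: weight = 28094.54934/59631.20834 = 0.4711; after-tax cost = 6.4% × (1 − 18.2%) = 5.2352%.
WACC = 0.5289 × 13.2600% + 0.4711 × 5.2352% = 9.4792%.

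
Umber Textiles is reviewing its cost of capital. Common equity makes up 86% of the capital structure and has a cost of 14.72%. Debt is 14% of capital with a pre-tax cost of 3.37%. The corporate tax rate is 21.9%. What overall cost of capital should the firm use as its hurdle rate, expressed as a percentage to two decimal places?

13.03%

After-tax cost of debt = 3.37% × (1 − 21.9%) = 2.6320%.
WACC = 0.860 × 14.7200% + 0.140 × 2.6320% = 13.0277%.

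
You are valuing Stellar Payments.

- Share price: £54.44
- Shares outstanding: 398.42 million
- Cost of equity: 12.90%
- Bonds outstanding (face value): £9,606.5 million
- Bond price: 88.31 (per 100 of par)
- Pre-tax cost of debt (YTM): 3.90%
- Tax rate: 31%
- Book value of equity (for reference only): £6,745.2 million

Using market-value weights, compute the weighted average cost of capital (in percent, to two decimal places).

10.03%

Market value of equity E = 54.44 × 398.42m = 21689.9848m. Market value of debt D = 9606.5m × 88.31/100 = 8483.50015m.
Total capital V = 21689.9848 + 8483.50015 = 30173.48495.
Equity: weight = 21689.9848/30173.48495 = 0.7188; cost = 12.9%.
Bonds outstanding: weight = 8483.50015/30173.48495 = 0.2812; after-tax cost = 3.9% × (1 − 31%) = 2.6910%.
WACC = 0.7188 × 12.9000% + 0.2812 × 2.6910% = 10.0297%.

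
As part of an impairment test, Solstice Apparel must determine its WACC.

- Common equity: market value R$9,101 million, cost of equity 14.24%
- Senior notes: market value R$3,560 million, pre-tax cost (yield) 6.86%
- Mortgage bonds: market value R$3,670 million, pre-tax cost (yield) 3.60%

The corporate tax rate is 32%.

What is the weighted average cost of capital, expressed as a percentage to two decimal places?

9.50%

Total capital V = 9101 + 3560 + 3670 = 16331.
Equity: weight = 9101/16331 = 0.5573; cost = 14.24%.
Senior notes: weight = 3560/16331 = 0.2180; after-tax cost = 6.86% × (1 − 32%) = 4.6648%.
Mortgage bonds: weight = 3670/16331 = 0.2247; after-tax cost = 3.6% × (1 − 32%) = 2.4480%.
WACC = 0.5573 × 14.2400% + 0.2180 × 4.6648% + 0.2247 × 2.4480% = 9.5027%.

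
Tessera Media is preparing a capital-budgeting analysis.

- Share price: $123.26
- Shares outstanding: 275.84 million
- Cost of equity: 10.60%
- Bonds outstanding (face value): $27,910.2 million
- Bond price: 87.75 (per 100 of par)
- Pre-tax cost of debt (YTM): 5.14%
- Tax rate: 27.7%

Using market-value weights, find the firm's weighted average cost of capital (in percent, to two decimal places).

7.72%

Market value of equity E = 123.26 × 275.84m = 34000.0384m. Market value of debt D = 27910.2m × 87.75/100 = 24491.2005m.
Total capital V = 34000.0384 + 24491.2005 = 58491.2389.
Equity: weight = 34000.0384/58491.2389 = 0.5813; cost = 10.6%.
Bonds outstanding: weight = 24491.2005/58491.2389 = 0.4187; after-tax cost = 5.14% × (1 − 27.7%) = 3.7162%.
WACC = 0.5813 × 10.6000% + 0.4187 × 3.7162% = 7.7177%.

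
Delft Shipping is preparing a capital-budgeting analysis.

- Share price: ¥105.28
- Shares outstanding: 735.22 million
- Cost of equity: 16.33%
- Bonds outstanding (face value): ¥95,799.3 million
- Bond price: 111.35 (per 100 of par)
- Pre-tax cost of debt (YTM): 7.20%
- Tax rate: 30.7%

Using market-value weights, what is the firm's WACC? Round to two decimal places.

Market value of equity E = 105.28 × 735.22m = 77403.9616m. Market value of debt D = 95799.3m × 111.35/100 = 106672.52055m.
Total capital V = 77403.9616 + 106672.52055 = 184076.48215.
Equity: weight = 77403.9616/184076.48215 = 0.4205; cost = 16.33%.
Bonds outstanding: weight = 106672.52055/184076.48215 = 0.5795; after-tax cost = 7.2% × (1 − 30.7%) = 4.9896%.
WACC = 0.4205 × 16.3300% + 0.5795 × 4.9896% = 9.7582%.

9.76%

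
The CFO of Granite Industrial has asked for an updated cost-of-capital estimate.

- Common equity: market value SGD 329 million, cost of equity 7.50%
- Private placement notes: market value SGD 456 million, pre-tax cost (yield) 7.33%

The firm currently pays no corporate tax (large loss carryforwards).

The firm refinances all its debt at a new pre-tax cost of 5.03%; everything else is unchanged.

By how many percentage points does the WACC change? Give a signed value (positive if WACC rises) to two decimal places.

-1.34 pp

Current WACC:
Total capital V = 329 + 456 = 785.
Equity: weight = 329/785 = 0.4191; cost = 7.5%.
Private placement notes: weight = 456/785 = 0.5809; after-tax cost = 7.33% × (1 − 0%) = 7.3300%.
WACC = 0.4191 × 7.5000% + 0.5809 × 7.3300% = 7.4012%.
After the change:
Total capital V = 329 + 456 = 785.
Equity: weight = 329/785 = 0.4191; cost = 7.5%.
Private placement notes: weight = 456/785 = 0.5809; after-tax cost = 5.03% × (1 − 0%) = 5.0300%.
WACC = 0.4191 × 7.5000% + 0.5809 × 5.0300% = 6.0652%.
Change in WACC = 6.0652% − 7.4012% = -1.3361 pp.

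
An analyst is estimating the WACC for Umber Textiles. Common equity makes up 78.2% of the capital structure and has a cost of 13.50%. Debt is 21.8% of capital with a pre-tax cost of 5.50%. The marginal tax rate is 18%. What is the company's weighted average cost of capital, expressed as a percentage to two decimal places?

After-tax cost of debt = 5.5% × (1 − 18%) = 4.5100%.
WACC = 0.782 × 13.5000% + 0.218 × 4.5100% = 11.5402%.

11.54%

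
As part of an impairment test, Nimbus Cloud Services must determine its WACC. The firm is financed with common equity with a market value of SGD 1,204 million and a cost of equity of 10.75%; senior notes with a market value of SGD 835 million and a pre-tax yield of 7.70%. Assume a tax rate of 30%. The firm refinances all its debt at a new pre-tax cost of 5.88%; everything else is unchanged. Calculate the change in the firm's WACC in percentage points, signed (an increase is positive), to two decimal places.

Current WACC:
Total capital V = 1204 + 835 = 2039.
Equity: weight = 1204/2039 = 0.5905; cost = 10.75%.
Senior notes: weight = 835/2039 = 0.4095; after-tax cost = 7.7% × (1 − 30%) = 5.3900%.
WACC = 0.5905 × 10.7500% + 0.4095 × 5.3900% = 8.5550%.
After the change:
Total capital V = 1204 + 835 = 2039.
Equity: weight = 1204/2039 = 0.5905; cost = 10.75%.
Senior notes: weight = 835/2039 = 0.4095; after-tax cost = 5.88% × (1 − 30%) = 4.1160%.
WACC = 0.5905 × 10.7500% + 0.4095 × 4.1160% = 8.0333%.
Change in WACC = 8.0333% − 8.5550% = -0.5217 pp.

-0.52 pp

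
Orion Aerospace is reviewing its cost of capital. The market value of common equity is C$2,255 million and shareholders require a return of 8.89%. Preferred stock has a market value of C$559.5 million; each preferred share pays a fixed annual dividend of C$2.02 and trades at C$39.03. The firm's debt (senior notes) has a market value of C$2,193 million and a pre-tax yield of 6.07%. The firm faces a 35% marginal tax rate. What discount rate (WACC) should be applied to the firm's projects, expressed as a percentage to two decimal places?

Cost of preferred: Rp = 2.02 / 39.03 = 5.1755%.
Total capital V = 2255 + 559.5 + 2193 = 5007.5.
Equity: weight = 2255/5007.5 = 0.4503; cost = 8.89%.
Preferred: weight = 559.5/5007.5 = 0.1117; cost = 5.1755%.
Senior notes: weight = 2193/5007.5 = 0.4379; after-tax cost = 6.07% × (1 − 35%) = 3.9455%.
WACC = 0.4503 × 8.8900% + 0.1117 × 5.1755% + 0.4379 × 3.9455% = 6.3096%.

6.31%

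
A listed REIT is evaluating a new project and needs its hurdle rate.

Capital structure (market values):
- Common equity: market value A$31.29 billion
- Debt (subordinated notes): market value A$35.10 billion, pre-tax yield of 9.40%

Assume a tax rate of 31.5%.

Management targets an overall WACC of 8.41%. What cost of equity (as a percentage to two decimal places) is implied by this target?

Total capital V = 31.29 + 35.1 = 66.39.
Equity weight = 31.29/66.39 = 0.4713.
Subordinated notes weight = 35.1/66.39 = 0.5287.
Debt contribution = 0.5287 × 9.4% × (1 − 31.5%) = 3.4043%.
Required equity contribution = 8.41% − 3.4043% = 5.0057%.
Re = 5.0057% / 0.4713 = 10.6210%.

10.62%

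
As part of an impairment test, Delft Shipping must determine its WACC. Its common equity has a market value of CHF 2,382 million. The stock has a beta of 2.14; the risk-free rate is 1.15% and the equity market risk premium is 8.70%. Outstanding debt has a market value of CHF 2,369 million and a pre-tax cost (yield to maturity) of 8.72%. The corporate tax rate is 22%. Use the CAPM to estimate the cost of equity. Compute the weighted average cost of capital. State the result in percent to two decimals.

13.30%

Cost of equity via CAPM: Re = 1.15% + 2.14 × 8.7% = 19.7680%.
Total capital V = 2382 + 2369 = 4751.
Equity: weight = 2382/4751 = 0.5014; cost = 19.768%.
Debt: weight = 2369/4751 = 0.4986; after-tax cost = 8.72% × (1 − 22%) = 6.8016%.
WACC = 0.5014 × 19.7680% + 0.4986 × 6.8016% = 13.3025%.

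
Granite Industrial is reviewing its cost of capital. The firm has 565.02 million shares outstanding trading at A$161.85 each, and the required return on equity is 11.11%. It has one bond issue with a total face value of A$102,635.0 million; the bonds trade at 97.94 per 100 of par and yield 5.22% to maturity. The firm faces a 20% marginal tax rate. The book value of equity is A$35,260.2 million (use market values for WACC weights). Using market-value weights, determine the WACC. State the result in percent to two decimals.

7.48%

Market value of equity E = 161.85 × 565.02m = 91448.487m. Market value of debt D = 102635m × 97.94/100 = 100520.719m.
Total capital V = 91448.487 + 100520.719 = 191969.206.
Equity: weight = 91448.487/191969.206 = 0.4764; cost = 11.11%.
Bonds outstanding: weight = 100520.719/191969.206 = 0.5236; after-tax cost = 5.22% × (1 − 20%) = 4.1760%.
WACC = 0.4764 × 11.1100% + 0.5236 × 4.1760% = 7.4792%.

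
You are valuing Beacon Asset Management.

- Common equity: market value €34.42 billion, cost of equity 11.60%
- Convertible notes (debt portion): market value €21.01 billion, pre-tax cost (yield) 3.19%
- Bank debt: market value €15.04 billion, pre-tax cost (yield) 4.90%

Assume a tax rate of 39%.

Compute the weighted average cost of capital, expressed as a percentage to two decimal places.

6.88%

Total capital V = 34.42 + 21.01 + 15.04 = 70.47.
Equity: weight = 34.42/70.47 = 0.4884; cost = 11.6%.
Convertible notes (debt portion): weight = 21.01/70.47 = 0.2981; after-tax cost = 3.19% × (1 − 39%) = 1.9459%.
Bank debt: weight = 15.04/70.47 = 0.2134; after-tax cost = 4.9% × (1 − 39%) = 2.9890%.
WACC = 0.4884 × 11.6000% + 0.2981 × 1.9459% + 0.2134 × 2.9890% = 6.8839%.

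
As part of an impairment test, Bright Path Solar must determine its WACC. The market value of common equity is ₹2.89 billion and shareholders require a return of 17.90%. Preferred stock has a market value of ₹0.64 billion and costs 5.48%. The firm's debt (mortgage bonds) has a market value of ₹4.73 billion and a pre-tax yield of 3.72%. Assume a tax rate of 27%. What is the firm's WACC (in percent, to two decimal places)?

Total capital V = 2.89 + 0.64 + 4.73 = 8.26.
Equity: weight = 2.89/8.26 = 0.3499; cost = 17.9%.
Preferred: weight = 0.64/8.26 = 0.0775; cost = 5.48%.
Mortgage bonds: weight = 4.73/8.26 = 0.5726; after-tax cost = 3.72% × (1 − 27%) = 2.7156%.
WACC = 0.3499 × 17.9000% + 0.0775 × 5.4800% + 0.5726 × 2.7156% = 8.2425%.

8.24%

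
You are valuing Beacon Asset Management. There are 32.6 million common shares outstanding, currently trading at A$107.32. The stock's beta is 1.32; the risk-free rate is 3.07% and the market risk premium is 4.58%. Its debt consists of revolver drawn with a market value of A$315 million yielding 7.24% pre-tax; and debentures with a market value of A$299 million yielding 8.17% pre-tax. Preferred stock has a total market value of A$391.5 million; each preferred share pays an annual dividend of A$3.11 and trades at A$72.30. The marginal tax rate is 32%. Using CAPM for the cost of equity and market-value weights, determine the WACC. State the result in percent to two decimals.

8.17%

Cost of equity via CAPM: Re = 3.07% + 1.32 × 4.58% = 9.1156%.
Cost of preferred: Rp = 3.11 / 72.3 = 4.3015%.
Market value of equity E = 107.32 × 32.6m = 3498.632m.
Total capital V = 3498.632 + 391.5 + 315 + 299 = 4504.132.
Equity: weight = 3498.632/4504.132 = 0.7768; cost = 9.1156%.
Preferred: weight = 391.5/4504.132 = 0.0869; cost = 4.3015%.
Revolver drawn: weight = 315/4504.132 = 0.0699; after-tax cost = 7.24% × (1 − 32%) = 4.9232%.
Debentures: weight = 299/4504.132 = 0.0664; after-tax cost = 8.17% × (1 − 32%) = 5.5556%.
WACC = 0.7768 × 9.1156% + 0.0869 × 4.3015% + 0.0699 × 4.9232% + 0.0664 × 5.5556% = 8.1676%.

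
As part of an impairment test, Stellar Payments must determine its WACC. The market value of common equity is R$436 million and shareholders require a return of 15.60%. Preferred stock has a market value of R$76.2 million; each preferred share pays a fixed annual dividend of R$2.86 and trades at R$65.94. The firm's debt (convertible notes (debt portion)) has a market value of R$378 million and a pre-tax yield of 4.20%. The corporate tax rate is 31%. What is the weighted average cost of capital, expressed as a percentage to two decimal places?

9.24%

Cost of preferred: Rp = 2.86 / 65.94 = 4.3373%.
Total capital V = 436 + 76.2 + 378 = 890.2.
Equity: weight = 436/890.2 = 0.4898; cost = 15.6%.
Preferred: weight = 76.2/890.2 = 0.0856; cost = 4.3373%.
Convertible notes (debt portion): weight = 378/890.2 = 0.4246; after-tax cost = 4.2% × (1 − 31%) = 2.8980%.
WACC = 0.4898 × 15.6000% + 0.0856 × 4.3373% + 0.4246 × 2.8980% = 9.2424%.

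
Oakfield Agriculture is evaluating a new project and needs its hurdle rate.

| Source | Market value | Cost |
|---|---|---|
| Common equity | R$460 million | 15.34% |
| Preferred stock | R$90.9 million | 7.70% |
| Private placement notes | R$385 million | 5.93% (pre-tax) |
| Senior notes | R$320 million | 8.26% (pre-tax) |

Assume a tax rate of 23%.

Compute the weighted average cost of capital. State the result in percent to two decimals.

Total capital V = 460 + 90.9 + 385 + 320 = 1255.9.
Equity: weight = 460/1255.9 = 0.3663; cost = 15.34%.
Preferred: weight = 90.9/1255.9 = 0.0724; cost = 7.7%.
Private placement notes: weight = 385/1255.9 = 0.3066; after-tax cost = 5.93% × (1 − 23%) = 4.5661%.
Senior notes: weight = 320/1255.9 = 0.2548; after-tax cost = 8.26% × (1 − 23%) = 6.3602%.
WACC = 0.3663 × 15.3400% + 0.0724 × 7.7000% + 0.3066 × 4.5661% + 0.2548 × 6.3602% = 9.1962%.

9.20%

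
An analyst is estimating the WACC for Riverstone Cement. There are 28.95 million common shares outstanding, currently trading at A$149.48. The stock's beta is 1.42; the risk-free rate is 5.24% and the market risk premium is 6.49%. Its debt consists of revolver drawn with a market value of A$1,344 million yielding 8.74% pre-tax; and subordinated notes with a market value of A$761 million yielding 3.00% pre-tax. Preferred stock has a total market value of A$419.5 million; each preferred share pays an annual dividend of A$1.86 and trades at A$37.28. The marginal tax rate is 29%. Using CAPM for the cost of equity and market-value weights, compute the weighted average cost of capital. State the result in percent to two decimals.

10.89%

Cost of equity via CAPM: Re = 5.24% + 1.42 × 6.49% = 14.4558%.
Cost of preferred: Rp = 1.86 / 37.28 = 4.9893%.
Market value of equity E = 149.48 × 28.95m = 4327.446m.
Total capital V = 4327.446 + 419.5 + 1344 + 761 = 6851.946.
Equity: weight = 4327.446/6851.946 = 0.6316; cost = 14.4558%.
Preferred: weight = 419.5/6851.946 = 0.0612; cost = 4.9893%.
Revolver drawn: weight = 1344/6851.946 = 0.1961; after-tax cost = 8.74% × (1 − 29%) = 6.2054%.
Subordinated notes: weight = 761/6851.946 = 0.1111; after-tax cost = 3% × (1 − 29%) = 2.1300%.
WACC = 0.6316 × 14.4558% + 0.0612 × 4.9893% + 0.1961 × 6.2054% + 0.1111 × 2.1300% = 10.8890%.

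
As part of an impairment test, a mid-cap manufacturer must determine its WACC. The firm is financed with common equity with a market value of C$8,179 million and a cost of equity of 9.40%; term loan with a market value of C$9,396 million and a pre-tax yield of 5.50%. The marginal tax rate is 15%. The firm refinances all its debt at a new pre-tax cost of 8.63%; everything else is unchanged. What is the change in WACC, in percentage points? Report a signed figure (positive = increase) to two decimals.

Current WACC:
Total capital V = 8179 + 9396 = 17575.
Equity: weight = 8179/17575 = 0.4654; cost = 9.4%.
Term loan: weight = 9396/17575 = 0.5346; after-tax cost = 5.5% × (1 − 15%) = 4.6750%.
WACC = 0.4654 × 9.4000% + 0.5346 × 4.6750% = 6.8739%.
After the change:
Total capital V = 8179 + 9396 = 17575.
Equity: weight = 8179/17575 = 0.4654; cost = 9.4%.
Term loan: weight = 9396/17575 = 0.5346; after-tax cost = 8.63% × (1 − 15%) = 7.3355%.
WACC = 0.4654 × 9.4000% + 0.5346 × 7.3355% = 8.2963%.
Change in WACC = 8.2963% − 6.8739% = 1.4224 pp.

+1.42 pp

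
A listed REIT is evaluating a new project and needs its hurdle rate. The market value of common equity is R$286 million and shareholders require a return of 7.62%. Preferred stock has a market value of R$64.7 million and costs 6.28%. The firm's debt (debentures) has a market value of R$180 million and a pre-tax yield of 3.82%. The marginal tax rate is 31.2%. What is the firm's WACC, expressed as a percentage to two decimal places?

Total capital V = 286 + 64.7 + 180 = 530.7.
Equity: weight = 286/530.7 = 0.5389; cost = 7.62%.
Preferred: weight = 64.7/530.7 = 0.1219; cost = 6.28%.
Debentures: weight = 180/530.7 = 0.3392; after-tax cost = 3.82% × (1 − 31.2%) = 2.6282%.
WACC = 0.5389 × 7.6200% + 0.1219 × 6.2800% + 0.3392 × 2.6282% = 5.7635%.

5.76%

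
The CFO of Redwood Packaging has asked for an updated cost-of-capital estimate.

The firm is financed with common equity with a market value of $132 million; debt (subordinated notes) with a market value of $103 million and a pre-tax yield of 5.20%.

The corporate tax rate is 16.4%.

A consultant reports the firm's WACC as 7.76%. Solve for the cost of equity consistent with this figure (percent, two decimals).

10.42%

Total capital V = 132 + 103 = 235.
Equity weight = 132/235 = 0.5617.
Subordinated notes weight = 103/235 = 0.4383.
Debt contribution = 0.4383 × 5.2% × (1 − 16.4%) = 1.9054%.
Required equity contribution = 7.76% − 1.9054% = 5.8546%.
Re = 5.8546% / 0.5617 = 10.4230%.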